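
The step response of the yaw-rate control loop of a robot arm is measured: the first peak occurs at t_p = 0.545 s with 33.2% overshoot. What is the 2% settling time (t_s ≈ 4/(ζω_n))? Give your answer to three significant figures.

t_s ≈ 1.98 s

ζ from %OS: ζ = |ln 0.332|/√(π²+ln²0.332) = 0.331.
From t_p = π/ω_d, ω_d = π/0.545 = 5.76 rad/s, so ω_n = ω_d/√(1−ζ²) = 6.11 rad/s.
t_s ≈ 4/(ζω_n) = 4/(0.331·6.11) = 1.98 s.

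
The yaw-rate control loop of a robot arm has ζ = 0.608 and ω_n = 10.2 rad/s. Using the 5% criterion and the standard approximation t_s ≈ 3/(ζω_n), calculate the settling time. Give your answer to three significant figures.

t_s ≈ 3/(ζω_n) = 3/(0.608 × 10.2) = 0.484 s.

t_s ≈ 0.484 s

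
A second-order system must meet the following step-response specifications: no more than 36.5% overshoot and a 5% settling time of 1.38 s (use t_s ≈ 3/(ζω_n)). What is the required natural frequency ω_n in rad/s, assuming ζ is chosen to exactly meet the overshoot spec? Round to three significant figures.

ω_n ≈ 7.12 rad/s

From %OS = 100·exp(−πζ/√(1−ζ²)), invert to get ζ = −ln(OS)/√(π² + ln²(OS)) with OS = 0.365.
−ln 0.365 = 1.008, so ζ = 1.008/√(π² + 1.016) = 0.305.
From t_s ≈ 3/(ζω_n): ω_n = 3/(ζ·t_s) = 3/(0.305·1.38) = 7.12 rad/s.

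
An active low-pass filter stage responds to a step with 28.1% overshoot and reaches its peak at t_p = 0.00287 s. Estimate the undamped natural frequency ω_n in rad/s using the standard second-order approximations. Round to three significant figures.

The overshoot fixes ζ = −ln(OS)/√(π²+ln²(OS)) = 0.375.
t_p = π/ω_d ⇒ ω_d = 1090 rad/s; then ω_n = ω_d/√(1−ζ²) = 1180 rad/s.

ω_n ≈ 1180 rad/s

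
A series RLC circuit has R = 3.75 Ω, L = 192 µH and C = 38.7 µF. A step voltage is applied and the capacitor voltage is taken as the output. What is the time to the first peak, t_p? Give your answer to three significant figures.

t_p ≈ 0.000502 s

For a series RLC circuit (capacitor voltage as output), ω_n = 1/√(LC) = 1/√(192 µH · 38.7 µF) = 11600 rad/s.
ζ = (R/2)·√(C/L) = (3.75/2)·√(38.7 µF/192 µH) = 0.842.
ω_d = 11600·√(1 − 0.842²) = 6260 rad/s. t_p = π/ω_d = 0.000502 s.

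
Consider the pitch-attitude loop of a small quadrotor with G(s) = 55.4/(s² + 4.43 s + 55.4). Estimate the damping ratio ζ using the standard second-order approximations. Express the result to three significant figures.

Comparing the denominator to s² + 2ζω_n s + ω_n²: ω_n = √55.4 = 7.44 rad/s, and 2ζω_n = 4.43 so ζ = 4.43/(2·7.44) = 0.298.

ζ ≈ 0.298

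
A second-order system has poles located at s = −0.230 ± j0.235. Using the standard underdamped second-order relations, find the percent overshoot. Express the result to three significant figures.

%OS ≈ 4.62%

The poles are at −σ ± jω_d with σ = 0.230 and ω_d = 0.235, so ω_n = √(σ²+ω_d²) = 0.329 rad/s and ζ = σ/ω_n = 0.699.
Overshoot: exp(−π·0.699/√(1−0.699²)) = 0.0462, i.e. 4.62%.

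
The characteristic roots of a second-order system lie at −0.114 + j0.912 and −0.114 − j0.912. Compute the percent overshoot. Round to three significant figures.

|pole| = ω_n = √(0.114² + 0.912²) = 0.919 rad/s; ζ = cos θ = σ/ω_n = 0.124.
%OS = 100·exp(−πζ/√(1−ζ²)) = 67.5%.

%OS ≈ 67.5%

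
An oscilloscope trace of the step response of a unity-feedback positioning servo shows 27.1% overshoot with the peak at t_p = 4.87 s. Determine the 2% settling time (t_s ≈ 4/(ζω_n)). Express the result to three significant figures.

From the overshoot, ζ = −ln(OS)/√(π²+ln²(OS)) = 0.384.
From t_p = π/ω_d, ω_d = π/4.87 = 0.645 rad/s, so ω_n = ω_d/√(1−ζ²) = 0.699 rad/s.
t_s ≈ 4/(ζω_n) = 4/(0.384·0.699) = 14.9 s.

t_s ≈ 14.9 s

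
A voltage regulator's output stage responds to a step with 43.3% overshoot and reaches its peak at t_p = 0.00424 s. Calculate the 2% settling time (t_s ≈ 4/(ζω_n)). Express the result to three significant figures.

t_s ≈ 0.0203 s

From the overshoot, ζ = −ln(OS)/√(π²+ln²(OS)) = 0.257.
From t_p = π/ω_d, ω_d = π/0.00424 = 741 rad/s, so ω_n = ω_d/√(1−ζ²) = 767 rad/s.
t_s ≈ 4/(ζω_n) = 4/(0.257·767) = 0.0203 s.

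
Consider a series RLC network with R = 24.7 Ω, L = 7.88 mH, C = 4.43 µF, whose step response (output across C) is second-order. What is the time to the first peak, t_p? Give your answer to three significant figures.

t_p ≈ 0.000614 s

For a series RLC circuit (capacitor voltage as output), ω_n = 1/√(LC) = 1/√(7.88 mH · 4.43 µF) = 5350 rad/s.
ζ = (R/2)·√(C/L) = (24.7/2)·√(4.43 µF/7.88 mH) = 0.293.
ω_d = 5350·√(1 − 0.293²) = 5120 rad/s. t_p = π/ω_d = 0.000614 s.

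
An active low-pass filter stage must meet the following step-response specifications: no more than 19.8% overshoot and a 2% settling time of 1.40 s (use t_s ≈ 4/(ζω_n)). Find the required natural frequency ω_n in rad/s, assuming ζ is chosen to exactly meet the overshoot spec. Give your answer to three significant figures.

ω_n ≈ 6.24 rad/s

From %OS = 100·exp(−πζ/√(1−ζ²)), invert to get ζ = −ln(OS)/√(π² + ln²(OS)) with OS = 0.198.
−ln 0.198 = 1.619, so ζ = 1.619/√(π² + 2.623) = 0.458.
Then ω_n = 4/(ζ t_s) = 4/(0.458 × 1.40) = 6.24 rad/s.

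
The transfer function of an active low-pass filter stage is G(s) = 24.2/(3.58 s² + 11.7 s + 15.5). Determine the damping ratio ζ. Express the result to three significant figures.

Dividing through by 3.58: denominator becomes s² + 3.268 s + 4.330.
So ω_n = √4.330 = 2.08 rad/s and ζ = 3.268/(2·2.08) = 0.785.

ζ ≈ 0.785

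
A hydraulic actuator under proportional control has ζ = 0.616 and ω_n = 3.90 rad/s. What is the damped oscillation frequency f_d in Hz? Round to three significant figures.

f_d ≈ 0.489 Hz

ω_d = ω_n√(1−ζ²) = 3.90·√0.621 = 3.07 rad/s.
f_d = ω_d/(2π) = 0.489 Hz.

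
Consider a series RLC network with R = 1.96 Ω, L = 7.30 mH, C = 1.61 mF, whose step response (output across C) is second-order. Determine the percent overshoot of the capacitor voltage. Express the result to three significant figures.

For a series RLC circuit (capacitor voltage as output), ω_n = 1/√(LC) = 1/√(7.30 mH · 1.61 mF) = 292 rad/s.
ζ = (R/2)·√(C/L) = (1.96/2)·√(1.61 mF/7.30 mH) = 0.460.
Overshoot: exp(−π·0.460/√(1−0.460²)) = 0.196, i.e. 19.6%.

%OS ≈ 19.6%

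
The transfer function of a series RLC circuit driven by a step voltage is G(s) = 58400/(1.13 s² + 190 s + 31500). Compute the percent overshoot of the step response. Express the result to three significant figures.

%OS ≈ 16.0%

Dividing through by 1.13: denominator becomes s² + 168.1 s + 27880.
So ω_n = √27880 = 167 rad/s and ζ = 168.1/(2·167) = 0.504.
%OS = 100·exp(−πζ/√(1−ζ²)) = 16.0%.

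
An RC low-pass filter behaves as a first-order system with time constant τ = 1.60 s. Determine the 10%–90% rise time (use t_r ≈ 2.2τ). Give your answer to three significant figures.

t_r ≈ 2.2τ = 3.52 s.

t_r ≈ 3.52 s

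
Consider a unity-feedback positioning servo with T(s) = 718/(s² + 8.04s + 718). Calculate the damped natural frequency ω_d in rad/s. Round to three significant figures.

Matching coefficients with s² + 2ζω_n s + ω_n² gives ω_n² = 718 ⇒ ω_n = 26.8 rad/s, and ζ = 8.04/(2ω_n) = 0.150.
ω_d = 26.8·√(1 − 0.150²) = 26.5 rad/s.

ω_d ≈ 26.5 rad/s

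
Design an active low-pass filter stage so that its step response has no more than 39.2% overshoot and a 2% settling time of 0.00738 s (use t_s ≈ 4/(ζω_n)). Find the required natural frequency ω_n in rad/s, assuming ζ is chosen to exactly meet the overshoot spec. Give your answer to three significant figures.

ω_n ≈ 1900 rad/s

Inverting the overshoot relation: ζ = |ln 0.392|/√(π² + ln²0.392) = 0.286.
From t_s ≈ 4/(ζω_n): ω_n = 4/(ζ·t_s) = 4/(0.286·0.00738) = 1900 rad/s.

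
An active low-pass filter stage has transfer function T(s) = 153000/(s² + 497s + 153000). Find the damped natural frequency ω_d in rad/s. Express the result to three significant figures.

ω_d ≈ 302 rad/s

Matching coefficients with s² + 2ζω_n s + ω_n² gives ω_n² = 153000 ⇒ ω_n = 391 rad/s, and ζ = 497/(2ω_n) = 0.635.
ω_d = 391·√(1 − 0.635²) = 302 rad/s.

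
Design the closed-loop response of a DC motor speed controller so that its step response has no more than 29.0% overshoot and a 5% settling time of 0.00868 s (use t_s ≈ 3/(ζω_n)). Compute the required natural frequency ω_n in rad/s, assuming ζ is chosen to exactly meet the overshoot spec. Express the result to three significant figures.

ζ = −ln(OS)/√(π² + (ln OS)²). With OS = 0.290, ln OS = −1.238 and ζ = 1.238/3.377 = 0.367.
From t_s ≈ 3/(ζω_n): ω_n = 3/(ζ·t_s) = 3/(0.367·0.00868) = 943 rad/s.

ω_n ≈ 943 rad/s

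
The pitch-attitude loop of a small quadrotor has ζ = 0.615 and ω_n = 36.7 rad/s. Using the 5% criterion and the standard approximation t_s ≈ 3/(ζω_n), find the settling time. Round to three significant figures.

t_s ≈ 0.133 s

t_s ≈ 3/(ζω_n) = 3/(0.615 × 36.7) = 0.133 s.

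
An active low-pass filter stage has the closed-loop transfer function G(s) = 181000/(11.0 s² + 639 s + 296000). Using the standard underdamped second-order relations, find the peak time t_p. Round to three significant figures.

t_p ≈ 0.0195 s

Dividing through by 11.0: denominator becomes s² + 58.09 s + 26910.
So ω_n = √26910 = 164 rad/s and ζ = 58.09/(2·164) = 0.177.
ω_d = ω_n√(1−ζ²) = 161 rad/s. t_p = π/ω_d = 0.0195 s.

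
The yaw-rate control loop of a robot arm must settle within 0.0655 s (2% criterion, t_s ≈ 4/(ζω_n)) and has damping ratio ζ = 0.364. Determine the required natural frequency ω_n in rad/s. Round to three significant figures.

ω_n ≈ 168 rad/s

Rearranging t_s ≈ 4/(ζω_n) gives ω_n = 4/(ζ·t_s) = 4/(0.364 × 0.0655) = 168 rad/s.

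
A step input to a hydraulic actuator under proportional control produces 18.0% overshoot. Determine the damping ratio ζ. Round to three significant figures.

From %OS = 100·exp(−πζ/√(1−ζ²)), invert to get ζ = −ln(OS)/√(π² + ln²(OS)) with OS = 0.180.
−ln 0.180 = 1.715, so ζ = 1.715/√(π² + 2.941) = 0.479.

ζ ≈ 0.479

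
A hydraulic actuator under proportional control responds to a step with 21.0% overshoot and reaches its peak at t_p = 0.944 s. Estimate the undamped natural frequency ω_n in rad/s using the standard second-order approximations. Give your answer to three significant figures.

ω_n ≈ 3.72 rad/s

The overshoot fixes ζ = −ln(OS)/√(π²+ln²(OS)) = 0.445.
t_p = π/ω_d ⇒ ω_d = 3.33 rad/s; then ω_n = ω_d/√(1−ζ²) = 3.72 rad/s.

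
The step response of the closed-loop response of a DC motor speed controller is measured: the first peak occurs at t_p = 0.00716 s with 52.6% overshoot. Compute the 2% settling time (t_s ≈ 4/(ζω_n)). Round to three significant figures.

t_s ≈ 0.0446 s

The overshoot fixes ζ = −ln(OS)/√(π²+ln²(OS)) = 0.200.
From t_p = π/ω_d, ω_d = π/0.00716 = 439 rad/s, so ω_n = ω_d/√(1−ζ²) = 448 rad/s.
t_s ≈ 4/(ζω_n) = 4/(0.200·448) = 0.0446 s.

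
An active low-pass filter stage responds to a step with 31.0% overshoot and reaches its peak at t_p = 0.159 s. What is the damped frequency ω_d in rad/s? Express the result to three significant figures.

t_p = π/ω_d, so ω_d = π/0.159 = 19.8 rad/s.

ω_d ≈ 19.8 rad/s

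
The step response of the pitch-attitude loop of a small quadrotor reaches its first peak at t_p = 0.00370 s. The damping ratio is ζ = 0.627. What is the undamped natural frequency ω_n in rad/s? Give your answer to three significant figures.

Peak time t_p = π/ω_d, so ω_d = π/t_p = π/0.00370 = 849 rad/s.
ω_n = ω_d/√(1−ζ²) = 849/√0.607 = 1090 rad/s.

ω_n ≈ 1090 rad/s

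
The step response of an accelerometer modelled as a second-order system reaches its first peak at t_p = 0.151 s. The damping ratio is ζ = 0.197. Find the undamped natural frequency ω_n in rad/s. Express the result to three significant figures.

Peak time t_p = π/ω_d, so ω_d = π/t_p = π/0.151 = 20.8 rad/s.
ω_n = ω_d/√(1−ζ²) = 20.8/√0.961 = 21.2 rad/s.

ω_n ≈ 21.2 rad/s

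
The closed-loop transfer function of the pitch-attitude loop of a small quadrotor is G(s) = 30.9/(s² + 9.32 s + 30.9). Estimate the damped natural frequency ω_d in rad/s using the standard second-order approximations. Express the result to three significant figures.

ω_d ≈ 3.03 rad/s

Matching coefficients with s² + 2ζω_n s + ω_n² gives ω_n² = 30.9 ⇒ ω_n = 5.56 rad/s, and ζ = 9.32/(2ω_n) = 0.838.
ω_d = ω_n√(1−ζ²) = 3.03 rad/s.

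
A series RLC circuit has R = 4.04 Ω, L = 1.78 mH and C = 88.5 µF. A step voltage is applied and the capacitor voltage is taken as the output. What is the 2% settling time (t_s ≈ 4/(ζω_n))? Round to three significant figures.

For a series RLC circuit (capacitor voltage as output), ω_n = 1/√(LC) = 1/√(1.78 mH · 88.5 µF) = 2520 rad/s.
ζ = (R/2)·√(C/L) = (4.04/2)·√(88.5 µF/1.78 mH) = 0.450.
t_s ≈ 4/(ζω_n) = 0.00352 s.

t_s ≈ 0.00352 s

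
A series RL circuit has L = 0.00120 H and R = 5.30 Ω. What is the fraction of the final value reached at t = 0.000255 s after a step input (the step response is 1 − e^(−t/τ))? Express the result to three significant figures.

y/y_∞ ≈ 0.676

τ = L/R = 0.00120/5.30 = 0.000226 s.
y(t)/y_∞ = 1 − e^(−t/τ) = 1 − e^(−0.000255/0.000226) = 1 − e^(−1.13) = 0.676.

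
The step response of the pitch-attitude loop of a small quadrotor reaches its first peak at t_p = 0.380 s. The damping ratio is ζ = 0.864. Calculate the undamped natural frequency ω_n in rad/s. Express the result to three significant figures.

Peak time t_p = π/ω_d, so ω_d = π/t_p = π/0.380 = 8.27 rad/s.
ω_n = ω_d/√(1−ζ²) = 8.27/√0.254 = 16.4 rad/s.

ω_n ≈ 16.4 rad/s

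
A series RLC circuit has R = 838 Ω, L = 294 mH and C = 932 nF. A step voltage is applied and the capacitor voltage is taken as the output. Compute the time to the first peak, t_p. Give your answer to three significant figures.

t_p ≈ 0.00247 s

For a series RLC circuit (capacitor voltage as output), ω_n = 1/√(LC) = 1/√(294 mH · 932 nF) = 1910 rad/s.
ζ = (R/2)·√(C/L) = (838/2)·√(932 nF/294 mH) = 0.746.
The damped frequency ω_d = ω_n√(1−ζ²) = 1270 rad/s. t_p = π/ω_d = 0.00247 s.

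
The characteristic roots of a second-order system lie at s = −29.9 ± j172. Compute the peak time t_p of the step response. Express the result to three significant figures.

t_p = π/ω_d with ω_d = 172 (the imaginary part), so t_p = 0.0183 s.

t_p ≈ 0.0183 s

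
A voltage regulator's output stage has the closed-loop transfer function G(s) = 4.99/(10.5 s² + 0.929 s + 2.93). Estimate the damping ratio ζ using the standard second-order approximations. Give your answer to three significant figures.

Dividing through by 10.5: denominator becomes s² + 0.08848 s + 0.2790.
So ω_n = √0.2790 = 0.528 rad/s and ζ = 0.08848/(2·0.528) = 0.0837.

ζ ≈ 0.0837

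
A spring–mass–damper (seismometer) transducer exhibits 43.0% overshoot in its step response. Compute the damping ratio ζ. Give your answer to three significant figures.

From %OS = 100·exp(−πζ/√(1−ζ²)), invert to get ζ = −ln(OS)/√(π² + ln²(OS)) with OS = 0.430.
−ln 0.430 = 0.8440, so ζ = 0.8440/√(π² + 0.7123) = 0.259.

ζ ≈ 0.259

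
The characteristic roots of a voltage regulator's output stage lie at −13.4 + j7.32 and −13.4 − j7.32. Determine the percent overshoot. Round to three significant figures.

The poles are at −σ ± jω_d with σ = 13.4 and ω_d = 7.32, so ω_n = √(σ²+ω_d²) = 15.3 rad/s and ζ = σ/ω_n = 0.878.
%OS = 100·exp(−πζ/√(1−ζ²)) = 0.318%.

%OS ≈ 0.318%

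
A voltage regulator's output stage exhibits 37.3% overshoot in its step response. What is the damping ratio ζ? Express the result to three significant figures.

ζ ≈ 0.300

ζ = −ln(OS)/√(π² + (ln OS)²). With OS = 0.373, ln OS = −0.9862 and ζ = 0.9862/3.293 = 0.300.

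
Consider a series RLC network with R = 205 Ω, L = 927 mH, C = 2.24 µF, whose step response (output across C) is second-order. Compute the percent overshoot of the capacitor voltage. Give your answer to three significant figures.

%OS ≈ 60.2%

For a series RLC circuit (capacitor voltage as output), ω_n = 1/√(LC) = 1/√(927 mH · 2.24 µF) = 694 rad/s.
ζ = (R/2)·√(C/L) = (205/2)·√(2.24 µF/927 mH) = 0.159.
%OS = 100·exp(−πζ/√(1−ζ²)) = 60.2%.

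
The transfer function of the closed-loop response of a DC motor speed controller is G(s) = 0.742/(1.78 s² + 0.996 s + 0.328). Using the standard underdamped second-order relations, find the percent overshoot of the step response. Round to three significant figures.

Dividing through by 1.78: denominator becomes s² + 0.5596 s + 0.1843.
So ω_n = √0.1843 = 0.429 rad/s and ζ = 0.5596/(2·0.429) = 0.652.
Overshoot: exp(−π·0.652/√(1−0.652²)) = 0.0672, i.e. 6.72%.

%OS ≈ 6.72%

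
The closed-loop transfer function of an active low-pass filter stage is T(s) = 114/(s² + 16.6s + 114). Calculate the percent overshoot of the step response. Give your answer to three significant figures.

%OS ≈ 2.06%

ω_n = √114 = 10.7 rad/s; ζ = 16.6/(2·10.7) = 0.777.
%OS = 100·exp(−πζ/√(1−ζ²)) = 2.06%.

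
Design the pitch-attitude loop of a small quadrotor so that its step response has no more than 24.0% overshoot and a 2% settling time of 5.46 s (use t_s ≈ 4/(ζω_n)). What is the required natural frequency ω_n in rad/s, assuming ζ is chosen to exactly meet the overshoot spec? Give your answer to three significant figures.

ζ = −ln(OS)/√(π² + (ln OS)²). With OS = 0.240, ln OS = −1.427 and ζ = 1.427/3.451 = 0.414.
Then ω_n = 4/(ζ t_s) = 4/(0.414 × 5.46) = 1.77 rad/s.

ω_n ≈ 1.77 rad/s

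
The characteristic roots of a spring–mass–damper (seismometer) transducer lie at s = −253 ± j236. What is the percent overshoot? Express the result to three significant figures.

%OS ≈ 3.45%

With σ = 253, ω_d = 236: ω_n = √(σ²+ω_d²) = 346 rad/s, ζ = σ/ω_n = 0.731.
%OS = 100·exp(−πζ/√(1−ζ²)) = 3.45%.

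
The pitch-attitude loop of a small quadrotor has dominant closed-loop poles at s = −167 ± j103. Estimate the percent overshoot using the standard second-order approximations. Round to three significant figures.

With σ = 167, ω_d = 103: ω_n = √(σ²+ω_d²) = 196 rad/s, ζ = σ/ω_n = 0.851.
Overshoot: exp(−π·0.851/√(1−0.851²)) = 0.00614, i.e. 0.614%.

%OS ≈ 0.614%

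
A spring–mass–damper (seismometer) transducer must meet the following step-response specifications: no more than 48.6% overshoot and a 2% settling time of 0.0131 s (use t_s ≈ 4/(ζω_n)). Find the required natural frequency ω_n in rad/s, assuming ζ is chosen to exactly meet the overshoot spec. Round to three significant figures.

ζ = −ln(OS)/√(π² + (ln OS)²). With OS = 0.486, ln OS = −0.7215 and ζ = 0.7215/3.223 = 0.224.
From t_s ≈ 4/(ζω_n): ω_n = 4/(ζ·t_s) = 4/(0.224·0.0131) = 1360 rad/s.

ω_n ≈ 1360 rad/s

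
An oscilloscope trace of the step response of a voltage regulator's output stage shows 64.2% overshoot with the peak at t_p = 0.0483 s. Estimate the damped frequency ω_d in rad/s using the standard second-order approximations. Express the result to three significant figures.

t_p = π/ω_d, so ω_d = π/0.0483 = 65.0 rad/s.

ω_d ≈ 65.0 rad/s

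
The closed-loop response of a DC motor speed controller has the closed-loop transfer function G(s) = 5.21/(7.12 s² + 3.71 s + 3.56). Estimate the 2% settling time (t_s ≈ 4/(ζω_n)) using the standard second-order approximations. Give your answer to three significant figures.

Dividing through by 7.12: denominator becomes s² + 0.5211 s + 0.5000.
So ω_n = √0.5000 = 0.707 rad/s and ζ = 0.5211/(2·0.707) = 0.368.
t_s ≈ 4/(ζω_n) = 15.4 s.

t_s ≈ 15.4 s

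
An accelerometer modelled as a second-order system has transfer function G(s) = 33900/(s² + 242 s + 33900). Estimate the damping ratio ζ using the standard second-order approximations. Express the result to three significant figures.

ζ ≈ 0.657

Matching coefficients with s² + 2ζω_n s + ω_n² gives ω_n² = 33900 ⇒ ω_n = 184 rad/s, and ζ = 242/(2ω_n) = 0.657.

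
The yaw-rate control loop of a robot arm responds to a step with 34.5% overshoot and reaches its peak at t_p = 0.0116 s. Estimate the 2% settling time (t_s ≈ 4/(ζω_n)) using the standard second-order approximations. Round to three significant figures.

t_s ≈ 0.0436 s

The overshoot fixes ζ = −ln(OS)/√(π²+ln²(OS)) = 0.321.
From t_p = π/ω_d, ω_d = π/0.0116 = 271 rad/s, so ω_n = ω_d/√(1−ζ²) = 286 rad/s.
t_s ≈ 4/(ζω_n) = 4/(0.321·286) = 0.0436 s.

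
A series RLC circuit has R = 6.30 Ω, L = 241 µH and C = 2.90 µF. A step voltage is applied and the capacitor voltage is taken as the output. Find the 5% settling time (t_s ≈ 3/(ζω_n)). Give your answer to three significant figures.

t_s ≈ 0.000230 s

For a series RLC circuit (capacitor voltage as output), ω_n = 1/√(LC) = 1/√(241 µH · 2.90 µF) = 37800 rad/s.
ζ = (R/2)·√(C/L) = (6.30/2)·√(2.90 µF/241 µH) = 0.346.
t_s ≈ 3/(ζω_n) = 0.000230 s.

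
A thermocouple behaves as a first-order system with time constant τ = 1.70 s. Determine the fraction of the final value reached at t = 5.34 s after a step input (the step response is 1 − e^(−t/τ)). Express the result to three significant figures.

y/y_∞ ≈ 0.957

y(t)/y_∞ = 1 − e^(−t/τ) = 1 − e^(−5.34/1.70) = 1 − e^(−3.14) = 0.957.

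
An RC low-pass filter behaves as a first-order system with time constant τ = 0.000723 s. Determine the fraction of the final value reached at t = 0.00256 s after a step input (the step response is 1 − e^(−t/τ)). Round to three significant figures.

y/y_∞ ≈ 0.971

y(t)/y_∞ = 1 − e^(−t/τ) = 1 − e^(−0.00256/0.000723) = 1 − e^(−3.54) = 0.971.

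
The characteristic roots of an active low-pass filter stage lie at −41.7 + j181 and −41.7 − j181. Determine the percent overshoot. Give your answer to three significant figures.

With σ = 41.7, ω_d = 181: ω_n = √(σ²+ω_d²) = 186 rad/s, ζ = σ/ω_n = 0.225.
%OS = 100 e^{−πζ/√(1−ζ²)} with ζ = 0.225 gives 48.5%.

%OS ≈ 48.5%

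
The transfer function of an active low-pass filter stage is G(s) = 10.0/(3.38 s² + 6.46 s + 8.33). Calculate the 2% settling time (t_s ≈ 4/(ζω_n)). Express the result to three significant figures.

t_s ≈ 4.19 s

Dividing through by 3.38: denominator becomes s² + 1.911 s + 2.464.
So ω_n = √2.464 = 1.57 rad/s and ζ = 1.911/(2·1.57) = 0.609.
t_s ≈ 4/(ζω_n) = 4.19 s.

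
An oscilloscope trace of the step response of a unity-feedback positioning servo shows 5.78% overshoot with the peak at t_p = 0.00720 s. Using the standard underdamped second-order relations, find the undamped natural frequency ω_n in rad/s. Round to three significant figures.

From the overshoot, ζ = −ln(OS)/√(π²+ln²(OS)) = 0.672.
t_p = π/ω_d ⇒ ω_d = 436 rad/s; then ω_n = ω_d/√(1−ζ²) = 589 rad/s.

ω_n ≈ 589 rad/s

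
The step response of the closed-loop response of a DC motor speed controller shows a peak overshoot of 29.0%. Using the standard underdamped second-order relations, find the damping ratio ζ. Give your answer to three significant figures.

ζ ≈ 0.367

ζ = −ln(OS)/√(π² + (ln OS)²). With OS = 0.290, ln OS = −1.238 and ζ = 1.238/3.377 = 0.367.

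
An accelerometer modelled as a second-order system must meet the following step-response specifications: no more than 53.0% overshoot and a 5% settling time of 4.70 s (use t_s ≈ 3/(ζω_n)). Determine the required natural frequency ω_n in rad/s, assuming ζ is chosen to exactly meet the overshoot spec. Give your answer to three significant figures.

ω_n ≈ 3.22 rad/s

Inverting the overshoot relation: ζ = |ln 0.530|/√(π² + ln²0.530) = 0.198.
From t_s ≈ 3/(ζω_n): ω_n = 3/(ζ·t_s) = 3/(0.198·4.70) = 3.22 rad/s.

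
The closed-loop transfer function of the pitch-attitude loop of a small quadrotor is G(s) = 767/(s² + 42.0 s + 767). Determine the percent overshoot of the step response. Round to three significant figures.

%OS ≈ 2.59%

Matching coefficients with s² + 2ζω_n s + ω_n² gives ω_n² = 767 ⇒ ω_n = 27.7 rad/s, and ζ = 42.0/(2ω_n) = 0.758.
Overshoot: exp(−π·0.758/√(1−0.758²)) = 0.0259, i.e. 2.59%.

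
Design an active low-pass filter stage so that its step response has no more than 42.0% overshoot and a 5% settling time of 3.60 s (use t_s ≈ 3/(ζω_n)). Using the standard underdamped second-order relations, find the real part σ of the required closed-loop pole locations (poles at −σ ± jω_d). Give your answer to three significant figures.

σ ≈ 0.833

The settling-time spec alone fixes σ = ζω_n = 3/t_s = 3/3.60 = 0.833.
(Overshoot then fixes ζ = 0.266 and hence ω_d = σ·√(1−ζ²)/ζ = 3.02 rad/s.)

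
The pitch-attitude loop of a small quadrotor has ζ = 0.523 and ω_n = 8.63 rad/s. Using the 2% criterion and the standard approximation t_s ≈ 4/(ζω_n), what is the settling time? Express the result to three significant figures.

t_s ≈ 0.886 s

t_s ≈ 4/(ζω_n) = 4/(0.523 × 8.63) = 0.886 s.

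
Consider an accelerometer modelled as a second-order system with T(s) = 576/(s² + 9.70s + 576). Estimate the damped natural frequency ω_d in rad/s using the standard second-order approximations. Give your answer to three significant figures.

ω_d ≈ 23.5 rad/s

Comparing the denominator to s² + 2ζω_n s + ω_n²: ω_n = √576 = 24.0 rad/s, and 2ζω_n = 9.70 so ζ = 9.70/(2·24.0) = 0.202.
ω_d = 24.0·√(1 − 0.202²) = 23.5 rad/s.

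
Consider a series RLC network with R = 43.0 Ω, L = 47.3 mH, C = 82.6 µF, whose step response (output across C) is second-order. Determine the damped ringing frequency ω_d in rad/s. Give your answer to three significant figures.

ω_d ≈ 222 rad/s

For a series RLC circuit (capacitor voltage as output), ω_n = 1/√(LC) = 1/√(47.3 mH · 82.6 µF) = 506 rad/s.
ζ = (R/2)·√(C/L) = (43.0/2)·√(82.6 µF/47.3 mH) = 0.898.
ω_d = 506·√(1 − 0.898²) = 222 rad/s.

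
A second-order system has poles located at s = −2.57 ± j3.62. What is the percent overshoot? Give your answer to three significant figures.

With σ = 2.57, ω_d = 3.62: ω_n = √(σ²+ω_d²) = 4.44 rad/s, ζ = σ/ω_n = 0.579.
Overshoot: exp(−π·0.579/√(1−0.579²)) = 0.107, i.e. 10.7%.

%OS ≈ 10.7%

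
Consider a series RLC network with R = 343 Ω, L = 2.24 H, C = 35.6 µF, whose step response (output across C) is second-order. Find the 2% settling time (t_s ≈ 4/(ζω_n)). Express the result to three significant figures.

t_s ≈ 0.0522 s

For a series RLC circuit (capacitor voltage as output), ω_n = 1/√(LC) = 1/√(2.24 H · 35.6 µF) = 112 rad/s.
ζ = (R/2)·√(C/L) = (343/2)·√(35.6 µF/2.24 H) = 0.684.
t_s ≈ 4/(ζω_n) = 0.0522 s.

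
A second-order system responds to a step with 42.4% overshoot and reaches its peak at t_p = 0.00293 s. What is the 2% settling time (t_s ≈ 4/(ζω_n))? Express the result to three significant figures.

t_s ≈ 0.0137 s

The overshoot fixes ζ = −ln(OS)/√(π²+ln²(OS)) = 0.263.
From t_p = π/ω_d, ω_d = π/0.00293 = 1070 rad/s, so ω_n = ω_d/√(1−ζ²) = 1110 rad/s.
t_s ≈ 4/(ζω_n) = 4/(0.263·1110) = 0.0137 s.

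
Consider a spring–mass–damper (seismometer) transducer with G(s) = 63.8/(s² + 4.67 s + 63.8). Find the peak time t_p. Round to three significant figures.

Comparing the denominator to s² + 2ζω_n s + ω_n²: ω_n = √63.8 = 7.99 rad/s, and 2ζω_n = 4.67 so ζ = 4.67/(2·7.99) = 0.292.
ω_d = ω_n√(1−ζ²) = 7.64 rad/s. Then t_p = π/ω_d = 0.411 s.

t_p ≈ 0.411 s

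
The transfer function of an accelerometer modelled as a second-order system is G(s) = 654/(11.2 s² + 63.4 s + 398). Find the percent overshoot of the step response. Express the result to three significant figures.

Dividing through by 11.2: denominator becomes s² + 5.661 s + 35.54.
So ω_n = √35.54 = 5.96 rad/s and ζ = 5.661/(2·5.96) = 0.475.
%OS = 100·exp(−πζ/√(1−ζ²)) = 18.4%.

%OS ≈ 18.4%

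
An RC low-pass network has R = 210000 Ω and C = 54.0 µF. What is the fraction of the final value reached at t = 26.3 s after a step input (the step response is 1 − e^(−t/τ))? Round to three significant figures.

τ = RC = 210000 × 54.0 µF = 11.3 s.
y(t)/y_∞ = 1 − e^(−t/τ) = 1 − e^(−26.3/11.3) = 1 − e^(−2.32) = 0.902.

y/y_∞ ≈ 0.902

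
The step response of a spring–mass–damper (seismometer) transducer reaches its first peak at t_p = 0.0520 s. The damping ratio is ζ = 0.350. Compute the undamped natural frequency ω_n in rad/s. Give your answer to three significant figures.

ω_n ≈ 64.5 rad/s

Peak time t_p = π/ω_d, so ω_d = π/t_p = π/0.0520 = 60.4 rad/s.
ω_n = ω_d/√(1−ζ²) = 60.4/√0.878 = 64.5 rad/s.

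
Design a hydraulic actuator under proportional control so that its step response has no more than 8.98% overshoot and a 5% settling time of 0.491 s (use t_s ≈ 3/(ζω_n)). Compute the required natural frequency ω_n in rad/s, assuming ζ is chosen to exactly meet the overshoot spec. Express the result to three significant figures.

Inverting the overshoot relation: ζ = |ln 0.0898|/√(π² + ln²0.0898) = 0.609.
From t_s ≈ 3/(ζω_n): ω_n = 3/(ζ·t_s) = 3/(0.609·0.491) = 10.0 rad/s.

ω_n ≈ 10.0 rad/s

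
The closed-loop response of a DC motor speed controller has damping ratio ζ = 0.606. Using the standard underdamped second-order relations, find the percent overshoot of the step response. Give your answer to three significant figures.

For an underdamped second-order system, %OS = 100·exp(−πζ/√(1−ζ²)).
πζ/√(1−ζ²) = π·0.606/√(1−0.367) = 2.393, so %OS = 100·e^(−2.393) = 9.13%.

%OS ≈ 9.13%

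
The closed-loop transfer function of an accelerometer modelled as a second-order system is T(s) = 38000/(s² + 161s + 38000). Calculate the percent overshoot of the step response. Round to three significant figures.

Comparing the denominator to s² + 2ζω_n s + ω_n²: ω_n = √38000 = 195 rad/s, and 2ζω_n = 161 so ζ = 161/(2·195) = 0.413.
%OS = 100 e^{−πζ/√(1−ζ²)} with ζ = 0.413 gives 24.1%.

%OS ≈ 24.1%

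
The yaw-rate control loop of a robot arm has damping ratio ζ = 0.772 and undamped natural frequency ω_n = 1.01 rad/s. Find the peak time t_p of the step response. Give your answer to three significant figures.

The damped frequency is ω_d = ω_n√(1−ζ²) = 1.01·√(1−0.596) = 0.642 rad/s.
Peak time t_p = π/ω_d = π/0.642 = 4.89 s.

t_p ≈ 4.89 s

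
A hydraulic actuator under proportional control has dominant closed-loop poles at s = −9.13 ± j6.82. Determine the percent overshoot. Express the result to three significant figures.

%OS ≈ 1.49%

The poles are at −σ ± jω_d with σ = 9.13 and ω_d = 6.82, so ω_n = √(σ²+ω_d²) = 11.4 rad/s and ζ = σ/ω_n = 0.801.
Overshoot: exp(−π·0.801/√(1−0.801²)) = 0.0149, i.e. 1.49%.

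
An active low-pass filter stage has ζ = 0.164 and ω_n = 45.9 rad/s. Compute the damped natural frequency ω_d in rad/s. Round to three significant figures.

ω_d = ω_n√(1−ζ²) = 45.9·√0.973 = 45.3 rad/s.

ω_d ≈ 45.3 rad/s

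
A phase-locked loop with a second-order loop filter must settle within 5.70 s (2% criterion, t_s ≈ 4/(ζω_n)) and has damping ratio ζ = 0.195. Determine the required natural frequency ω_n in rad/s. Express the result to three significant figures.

ω_n ≈ 3.60 rad/s

Rearranging t_s ≈ 4/(ζω_n) gives ω_n = 4/(ζ·t_s) = 4/(0.195 × 5.70) = 3.60 rad/s.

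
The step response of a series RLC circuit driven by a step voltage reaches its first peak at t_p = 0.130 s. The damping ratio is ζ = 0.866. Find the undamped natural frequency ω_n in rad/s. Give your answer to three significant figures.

Peak time t_p = π/ω_d, so ω_d = π/t_p = π/0.130 = 24.2 rad/s.
ω_n = ω_d/√(1−ζ²) = 24.2/√0.250 = 48.3 rad/s.

ω_n ≈ 48.3 rad/s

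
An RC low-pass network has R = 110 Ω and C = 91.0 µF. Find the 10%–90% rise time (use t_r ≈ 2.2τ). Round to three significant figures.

t_r ≈ 0.0220 s

τ = RC = 110 × 91.0 µF = 0.0100 s.
t_r ≈ 2.2τ = 0.0220 s.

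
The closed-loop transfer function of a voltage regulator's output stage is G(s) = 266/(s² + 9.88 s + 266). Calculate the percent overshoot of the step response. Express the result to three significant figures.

ω_n = √266 = 16.3 rad/s; ζ = 9.88/(2·16.3) = 0.303.
Overshoot: exp(−π·0.303/√(1−0.303²)) = 0.368, i.e. 36.8%.

%OS ≈ 36.8%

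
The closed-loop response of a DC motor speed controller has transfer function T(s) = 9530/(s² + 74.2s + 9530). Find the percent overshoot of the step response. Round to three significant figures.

Matching coefficients with s² + 2ζω_n s + ω_n² gives ω_n² = 9530 ⇒ ω_n = 97.6 rad/s, and ζ = 74.2/(2ω_n) = 0.380.
Overshoot: exp(−π·0.380/√(1−0.380²)) = 0.275, i.e. 27.5%.

%OS ≈ 27.5%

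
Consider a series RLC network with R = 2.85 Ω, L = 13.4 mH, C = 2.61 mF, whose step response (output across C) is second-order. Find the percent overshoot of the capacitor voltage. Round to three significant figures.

%OS ≈ 7.88%

For a series RLC circuit (capacitor voltage as output), ω_n = 1/√(LC) = 1/√(13.4 mH · 2.61 mF) = 169 rad/s.
ζ = (R/2)·√(C/L) = (2.85/2)·√(2.61 mF/13.4 mH) = 0.629.
%OS = 100·exp(−πζ/√(1−ζ²)) = 7.88%.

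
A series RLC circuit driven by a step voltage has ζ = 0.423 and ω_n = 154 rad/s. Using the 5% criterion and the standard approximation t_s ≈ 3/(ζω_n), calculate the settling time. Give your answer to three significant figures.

t_s ≈ 3/(ζω_n) = 3/(0.423 × 154) = 0.0461 s.

t_s ≈ 0.0461 s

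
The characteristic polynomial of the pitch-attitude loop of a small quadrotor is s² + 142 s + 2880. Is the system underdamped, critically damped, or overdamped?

overdamped

a² − 4b = 8600 > 0 (two distinct real roots); the system is overdamped.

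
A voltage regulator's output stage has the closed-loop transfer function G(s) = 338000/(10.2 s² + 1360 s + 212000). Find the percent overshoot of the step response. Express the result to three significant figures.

%OS ≈ 19.4%

Dividing through by 10.2: denominator becomes s² + 133.3 s + 20780.
So ω_n = √20780 = 144 rad/s and ζ = 133.3/(2·144) = 0.462.
Overshoot: exp(−π·0.462/√(1−0.462²)) = 0.194, i.e. 19.4%.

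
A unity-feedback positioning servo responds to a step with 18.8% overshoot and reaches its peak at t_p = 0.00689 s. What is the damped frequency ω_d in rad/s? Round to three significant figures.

ω_d ≈ 456 rad/s

t_p = π/ω_d, so ω_d = π/0.00689 = 456 rad/s.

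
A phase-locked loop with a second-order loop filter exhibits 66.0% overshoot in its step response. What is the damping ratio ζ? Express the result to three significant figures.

ζ ≈ 0.131

From %OS = 100·exp(−πζ/√(1−ζ²)), invert to get ζ = −ln(OS)/√(π² + ln²(OS)) with OS = 0.660.
−ln 0.660 = 0.4155, so ζ = 0.4155/√(π² + 0.1727) = 0.131.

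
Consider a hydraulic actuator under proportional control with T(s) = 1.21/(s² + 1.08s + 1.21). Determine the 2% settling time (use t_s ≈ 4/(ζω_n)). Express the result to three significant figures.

t_s ≈ 7.41 s

Matching coefficients with s² + 2ζω_n s + ω_n² gives ω_n² = 1.21 ⇒ ω_n = 1.10 rad/s, and ζ = 1.08/(2ω_n) = 0.491.
t_s ≈ 4/(ζω_n) = 4/(0.491·1.10) = 7.41 s.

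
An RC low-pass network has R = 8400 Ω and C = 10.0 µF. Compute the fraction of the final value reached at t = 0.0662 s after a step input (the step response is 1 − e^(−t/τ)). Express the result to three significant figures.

y/y_∞ ≈ 0.545

τ = RC = 8400 × 10.0 µF = 0.0840 s.
y(t)/y_∞ = 1 − e^(−t/τ) = 1 − e^(−0.0662/0.0840) = 1 − e^(−0.788) = 0.545.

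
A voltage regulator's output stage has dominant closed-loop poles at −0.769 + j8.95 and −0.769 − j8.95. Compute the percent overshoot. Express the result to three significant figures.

With σ = 0.769, ω_d = 8.95: ω_n = √(σ²+ω_d²) = 8.98 rad/s, ζ = σ/ω_n = 0.0856.
%OS = 100 e^{−πζ/√(1−ζ²)} with ζ = 0.0856 gives 76.3%.

%OS ≈ 76.3%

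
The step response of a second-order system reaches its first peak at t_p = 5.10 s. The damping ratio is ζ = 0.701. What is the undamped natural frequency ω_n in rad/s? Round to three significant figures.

Peak time t_p = π/ω_d, so ω_d = π/t_p = π/5.10 = 0.616 rad/s.
ω_n = ω_d/√(1−ζ²) = 0.616/√0.509 = 0.864 rad/s.

ω_n ≈ 0.864 rad/s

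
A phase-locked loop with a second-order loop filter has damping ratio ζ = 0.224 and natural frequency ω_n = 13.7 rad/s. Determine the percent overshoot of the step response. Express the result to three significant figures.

For an underdamped second-order system, %OS = 100·exp(−πζ/√(1−ζ²)).
πζ/√(1−ζ²) = π·0.224/√(1−0.0502) = 0.7221, so %OS = 100·e^(−0.7221) = 48.6%.

%OS ≈ 48.6%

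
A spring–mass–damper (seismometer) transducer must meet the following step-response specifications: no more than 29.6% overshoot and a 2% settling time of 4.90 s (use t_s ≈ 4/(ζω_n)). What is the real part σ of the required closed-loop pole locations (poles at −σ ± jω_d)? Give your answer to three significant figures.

The settling-time spec alone fixes σ = ζω_n = 4/t_s = 4/4.90 = 0.816.
(Overshoot then fixes ζ = 0.361 and hence ω_d = σ·√(1−ζ²)/ζ = 2.11 rad/s.)

σ ≈ 0.816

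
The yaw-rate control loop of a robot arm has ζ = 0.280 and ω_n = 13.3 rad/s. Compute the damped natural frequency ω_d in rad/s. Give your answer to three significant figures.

ω_d = ω_n√(1−ζ²) = 13.3·√0.922 = 12.8 rad/s.

ω_d ≈ 12.8 rad/s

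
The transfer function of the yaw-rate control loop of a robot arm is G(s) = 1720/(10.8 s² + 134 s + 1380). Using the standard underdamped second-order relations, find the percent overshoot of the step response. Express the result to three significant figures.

Dividing through by 10.8: denominator becomes s² + 12.41 s + 127.8.
So ω_n = √127.8 = 11.3 rad/s and ζ = 12.41/(2·11.3) = 0.549.
%OS = 100·exp(−πζ/√(1−ζ²)) = 12.7%.

%OS ≈ 12.7%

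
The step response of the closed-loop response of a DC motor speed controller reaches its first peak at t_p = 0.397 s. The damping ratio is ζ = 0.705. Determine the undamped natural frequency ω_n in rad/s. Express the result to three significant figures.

Peak time t_p = π/ω_d, so ω_d = π/t_p = π/0.397 = 7.91 rad/s.
ω_n = ω_d/√(1−ζ²) = 7.91/√0.503 = 11.2 rad/s.

ω_n ≈ 11.2 rad/s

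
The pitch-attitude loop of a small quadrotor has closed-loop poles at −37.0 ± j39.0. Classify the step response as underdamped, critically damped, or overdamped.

Since the poles form a complex-conjugate pair with nonzero imaginary part, the response is underdamped.

underdamped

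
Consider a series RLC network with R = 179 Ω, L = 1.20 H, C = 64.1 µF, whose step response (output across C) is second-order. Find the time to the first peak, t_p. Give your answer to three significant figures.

For a series RLC circuit (capacitor voltage as output), ω_n = 1/√(LC) = 1/√(1.20 H · 64.1 µF) = 114 rad/s.
ζ = (R/2)·√(C/L) = (179/2)·√(64.1 µF/1.20 H) = 0.654.
ω_d = ω_n√(1−ζ²) = 86.2 rad/s. t_p = π/ω_d = 0.0364 s.

t_p ≈ 0.0364 s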